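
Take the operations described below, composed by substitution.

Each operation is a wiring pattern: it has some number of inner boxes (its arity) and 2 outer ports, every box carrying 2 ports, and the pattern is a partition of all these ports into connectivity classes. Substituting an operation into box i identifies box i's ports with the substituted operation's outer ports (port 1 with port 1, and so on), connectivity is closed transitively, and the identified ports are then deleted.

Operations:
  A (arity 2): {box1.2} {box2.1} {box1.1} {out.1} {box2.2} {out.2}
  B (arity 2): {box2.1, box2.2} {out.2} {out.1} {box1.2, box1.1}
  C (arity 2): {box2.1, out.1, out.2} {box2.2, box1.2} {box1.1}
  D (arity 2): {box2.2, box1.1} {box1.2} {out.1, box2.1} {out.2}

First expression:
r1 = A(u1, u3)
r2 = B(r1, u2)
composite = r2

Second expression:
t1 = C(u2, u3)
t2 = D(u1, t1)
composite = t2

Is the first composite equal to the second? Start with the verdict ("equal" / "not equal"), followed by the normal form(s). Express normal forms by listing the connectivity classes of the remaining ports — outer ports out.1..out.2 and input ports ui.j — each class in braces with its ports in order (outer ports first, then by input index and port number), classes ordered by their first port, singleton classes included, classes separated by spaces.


Normal form of the first expression: {out.1} {out.2} {u1.1} {u1.2} {u2.1, u2.2} {u3.1} {u3.2}
Normal form of the second expression: {out.1, u1.1, u3.1} {out.2} {u1.2} {u2.1} {u2.2, u3.2}
They disagree, so not equal.

not equal; first: {out.1} {out.2} {u1.1} {u1.2} {u2.1, u2.2} {u3.1} {u3.2}; second: {out.1, u1.1, u3.1} {out.2} {u1.2} {u2.1} {u2.2, u3.2}


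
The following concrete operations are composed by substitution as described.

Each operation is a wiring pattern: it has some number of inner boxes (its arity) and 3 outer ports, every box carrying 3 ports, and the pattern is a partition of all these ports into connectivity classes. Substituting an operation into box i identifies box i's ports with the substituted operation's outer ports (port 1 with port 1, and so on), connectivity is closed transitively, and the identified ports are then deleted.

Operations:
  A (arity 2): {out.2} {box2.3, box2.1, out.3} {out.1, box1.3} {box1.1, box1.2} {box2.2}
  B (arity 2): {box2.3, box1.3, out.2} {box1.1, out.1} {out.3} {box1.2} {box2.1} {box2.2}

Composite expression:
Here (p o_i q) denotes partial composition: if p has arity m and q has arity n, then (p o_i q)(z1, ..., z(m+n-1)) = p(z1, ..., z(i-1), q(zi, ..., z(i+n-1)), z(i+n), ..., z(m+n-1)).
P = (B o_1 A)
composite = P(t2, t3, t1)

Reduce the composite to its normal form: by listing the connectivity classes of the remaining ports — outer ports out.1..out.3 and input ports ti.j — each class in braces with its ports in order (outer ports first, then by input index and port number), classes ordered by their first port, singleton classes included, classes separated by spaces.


After gluing at B, chains via deleted ports link the t-ports.
A over (t2, t3) gives {out.1, t2.3} {out.2} {out.3, t3.1, t3.3} {t2.1, t2.2} {t3.2}, out.j being that stage's outer ports
B over (t2, t3, t1) gives {out.1, t2.3} {out.2, t1.3, t3.1, t3.3} {out.3} {t1.1} {t1.2} {t2.1, t2.2} {t3.2}, out.j being that stage's outer ports

{out.1, t2.3} {out.2, t1.3, t3.1, t3.3} {out.3} {t1.1} {t1.2} {t2.1, t2.2} {t3.2}


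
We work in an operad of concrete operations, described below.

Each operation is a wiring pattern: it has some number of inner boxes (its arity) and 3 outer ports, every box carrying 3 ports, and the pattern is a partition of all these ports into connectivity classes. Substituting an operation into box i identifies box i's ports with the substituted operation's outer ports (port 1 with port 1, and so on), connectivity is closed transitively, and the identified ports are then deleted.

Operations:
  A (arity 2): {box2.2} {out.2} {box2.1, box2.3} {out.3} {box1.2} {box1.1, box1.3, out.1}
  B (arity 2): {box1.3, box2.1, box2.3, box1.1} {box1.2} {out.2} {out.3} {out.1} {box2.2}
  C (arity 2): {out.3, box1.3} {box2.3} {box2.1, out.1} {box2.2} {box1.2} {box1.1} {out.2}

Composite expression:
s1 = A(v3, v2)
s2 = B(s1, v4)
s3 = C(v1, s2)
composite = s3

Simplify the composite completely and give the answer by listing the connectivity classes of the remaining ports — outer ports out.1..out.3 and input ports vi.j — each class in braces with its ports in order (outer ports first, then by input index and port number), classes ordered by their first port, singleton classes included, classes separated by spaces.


{out.1} {out.2} {out.3, v1.3} {v1.1} {v1.2} {v2.1, v2.3} {v2.2} {v3.1, v3.3, v4.1, v4.3} {v3.2} {v4.2}

Two ports join when wires chain via C-identified ports.
A over (v3, v2) gives {out.1, v3.1, v3.3} {out.2} {out.3} {v2.1, v2.3} {v2.2} {v3.2}, out.j being that stage's outer ports
B over (v3, v2, v4) gives {out.1} {out.2} {out.3} {v2.1, v2.3} {v2.2} {v3.1, v3.3, v4.1, v4.3} {v3.2} {v4.2}, out.j being that stage's outer ports
C over (v1, v3, v2, v4) gives {out.1} {out.2} {out.3, v1.3} {v1.1} {v1.2} {v2.1, v2.3} {v2.2} {v3.1, v3.3, v4.1, v4.3} {v3.2} {v4.2}, out.j being that stage's outer ports


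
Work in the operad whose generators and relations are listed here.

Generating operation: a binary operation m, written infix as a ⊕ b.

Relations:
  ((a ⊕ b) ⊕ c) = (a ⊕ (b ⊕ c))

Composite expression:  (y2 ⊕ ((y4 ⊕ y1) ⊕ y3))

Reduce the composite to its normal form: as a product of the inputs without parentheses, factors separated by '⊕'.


Every regrouping of m is equal, so read the y-inputs in written order.
(y4 ⊕ y1) collapses to y4 ⊕ y1
((y4 ⊕ y1) ⊕ y3) collapses to y4 ⊕ y1 ⊕ y3
(y2 ⊕ ((y4 ⊕ y1) ⊕ y3)) collapses to y2 ⊕ y4 ⊕ y1 ⊕ y3

y2 ⊕ y4 ⊕ y1 ⊕ y3


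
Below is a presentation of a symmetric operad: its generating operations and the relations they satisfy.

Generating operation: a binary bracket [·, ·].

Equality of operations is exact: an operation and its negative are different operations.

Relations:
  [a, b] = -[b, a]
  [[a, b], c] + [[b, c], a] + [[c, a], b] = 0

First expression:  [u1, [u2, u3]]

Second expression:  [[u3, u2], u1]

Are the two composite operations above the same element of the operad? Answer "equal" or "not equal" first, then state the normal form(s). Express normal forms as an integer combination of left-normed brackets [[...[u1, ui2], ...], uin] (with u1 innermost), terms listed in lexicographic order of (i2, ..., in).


equal: each reduces to [[u1, u2], u3] - [[u1, u3], u2]

Reducing the first expression gives [[u1, u2], u3] - [[u1, u3], u2]
Reducing the second expression gives [[u1, u2], u3] - [[u1, u3], u2]
The normal forms match — equal.


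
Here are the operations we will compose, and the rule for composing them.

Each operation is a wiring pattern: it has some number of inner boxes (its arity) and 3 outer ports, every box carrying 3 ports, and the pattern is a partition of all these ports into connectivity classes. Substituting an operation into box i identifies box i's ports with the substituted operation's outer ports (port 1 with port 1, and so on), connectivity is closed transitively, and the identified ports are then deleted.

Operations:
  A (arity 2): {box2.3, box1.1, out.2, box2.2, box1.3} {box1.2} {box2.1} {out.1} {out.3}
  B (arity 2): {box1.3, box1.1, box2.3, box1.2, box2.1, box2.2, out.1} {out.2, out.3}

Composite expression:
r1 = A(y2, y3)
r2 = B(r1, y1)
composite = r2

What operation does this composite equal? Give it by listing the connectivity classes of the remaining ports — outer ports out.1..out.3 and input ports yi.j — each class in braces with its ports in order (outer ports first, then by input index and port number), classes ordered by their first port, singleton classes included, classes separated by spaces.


{out.1, y1.1, y1.2, y1.3, y2.1, y2.3, y3.2, y3.3} {out.2, out.3} {y2.2} {y3.1}


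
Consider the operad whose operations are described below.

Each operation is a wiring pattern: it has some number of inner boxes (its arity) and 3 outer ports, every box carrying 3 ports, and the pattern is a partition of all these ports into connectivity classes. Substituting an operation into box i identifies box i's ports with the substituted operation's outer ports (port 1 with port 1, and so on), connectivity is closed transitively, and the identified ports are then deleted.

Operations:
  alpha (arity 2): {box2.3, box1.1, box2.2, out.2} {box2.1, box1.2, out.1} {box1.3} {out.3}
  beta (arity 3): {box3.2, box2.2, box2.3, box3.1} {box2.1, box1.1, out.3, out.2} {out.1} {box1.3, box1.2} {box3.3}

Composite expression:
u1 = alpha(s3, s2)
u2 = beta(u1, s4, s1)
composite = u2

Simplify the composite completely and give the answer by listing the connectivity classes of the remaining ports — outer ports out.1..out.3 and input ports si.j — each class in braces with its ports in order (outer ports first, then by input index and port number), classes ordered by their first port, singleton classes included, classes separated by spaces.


{out.1} {out.2, out.3, s2.1, s3.2, s4.1} {s1.1, s1.2, s4.2, s4.3} {s1.3} {s2.2, s2.3, s3.1} {s3.3}

Two ports join when wires chain via beta-identified ports.
through alpha, on inputs (s3, s2): {out.1, s2.1, s3.2} {out.2, s2.2, s2.3, s3.1} {out.3} {s3.3} (out.j = stage outer ports)
through beta, on inputs (s3, s2, s4, s1): {out.1} {out.2, out.3, s2.1, s3.2, s4.1} {s1.1, s1.2, s4.2, s4.3} {s1.3} {s2.2, s2.3, s3.1} {s3.3} (out.j = stage outer ports)


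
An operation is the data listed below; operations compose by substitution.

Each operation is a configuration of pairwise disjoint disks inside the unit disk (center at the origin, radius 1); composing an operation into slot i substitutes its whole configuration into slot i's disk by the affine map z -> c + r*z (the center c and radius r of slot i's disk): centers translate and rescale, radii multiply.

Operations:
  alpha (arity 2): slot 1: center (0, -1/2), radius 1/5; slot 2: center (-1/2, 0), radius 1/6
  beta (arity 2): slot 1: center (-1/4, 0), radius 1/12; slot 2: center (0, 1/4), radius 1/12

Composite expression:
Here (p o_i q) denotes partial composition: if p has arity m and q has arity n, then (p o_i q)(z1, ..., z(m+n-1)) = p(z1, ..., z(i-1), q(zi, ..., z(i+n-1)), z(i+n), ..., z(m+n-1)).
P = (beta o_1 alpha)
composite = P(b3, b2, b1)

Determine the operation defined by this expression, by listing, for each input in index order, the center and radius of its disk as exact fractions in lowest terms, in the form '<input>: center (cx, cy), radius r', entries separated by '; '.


Follow each b-input down from beta: c' goes to c + r*c', radius to r*r'.
b3 passes through 2 substitutions, ending at center (-1/4, -1/24), radius 1/60
b2 passes through 2 substitutions, ending at center (-7/24, 0), radius 1/72
b1 passes through 1 substitution, ending at center (0, 1/4), radius 1/12

b1: center (0, 1/4), radius 1/12; b2: center (-7/24, 0), radius 1/72; b3: center (-1/4, -1/24), radius 1/60


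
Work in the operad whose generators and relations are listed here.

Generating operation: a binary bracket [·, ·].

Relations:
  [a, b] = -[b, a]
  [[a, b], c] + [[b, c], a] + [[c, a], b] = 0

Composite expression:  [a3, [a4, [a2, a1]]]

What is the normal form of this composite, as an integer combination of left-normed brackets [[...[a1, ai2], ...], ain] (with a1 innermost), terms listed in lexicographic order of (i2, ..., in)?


-[[[a1, a2], a4], a3]

In the tensor algebra, words opening a1 carry the a1-anchored form.
Composite bracket: [a3, [a4, [a2, a1]]]
The bracket unfolds into 8 signed words via [a, b] = ab - ba (2^3 = 8).
The a1-initial words carry the normal form:
  sign of a1a2a4a3 is -1, so it contributes -[[[a1, a2], a4], a3]


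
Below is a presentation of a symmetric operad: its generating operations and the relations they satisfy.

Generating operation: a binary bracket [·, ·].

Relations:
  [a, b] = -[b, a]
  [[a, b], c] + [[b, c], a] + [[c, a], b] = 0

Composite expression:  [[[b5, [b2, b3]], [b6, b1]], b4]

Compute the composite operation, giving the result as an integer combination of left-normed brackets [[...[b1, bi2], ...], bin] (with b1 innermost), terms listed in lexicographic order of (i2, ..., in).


-[[[[[b1, b6], b2], b3], b5], b4] + [[[[[b1, b6], b3], b2], b5], b4] + [[[[[b1, b6], b5], b2], b3], b4] - [[[[[b1, b6], b5], b3], b2], b4]

Left-normed coefficients sit on the b1-initial expansion words.
Composite bracket: [[[b5, [b2, b3]], [b6, b1]], b4]
The bracket unfolds into 32 signed words via [a, b] = ab - ba (2^5 = 32).
Coefficients come from the b1-initial words:
  the word b1b6b2b3b5b4 carries sign -1 and contributes -[[[[[b1, b6], b2], b3], b5], b4]
  the word b1b6b3b2b5b4 carries sign +1 and contributes +[[[[[b1, b6], b3], b2], b5], b4]
  the word b1b6b5b2b3b4 carries sign +1 and contributes +[[[[[b1, b6], b5], b2], b3], b4]
  the word b1b6b5b3b2b4 carries sign -1 and contributes -[[[[[b1, b6], b5], b3], b2], b4]


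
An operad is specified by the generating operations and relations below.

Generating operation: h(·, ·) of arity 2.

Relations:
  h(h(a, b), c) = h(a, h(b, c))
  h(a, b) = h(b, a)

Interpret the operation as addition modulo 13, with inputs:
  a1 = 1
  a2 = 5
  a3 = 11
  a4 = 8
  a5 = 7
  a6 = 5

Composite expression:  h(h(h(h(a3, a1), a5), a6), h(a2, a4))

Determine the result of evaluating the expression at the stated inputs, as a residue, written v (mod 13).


11 (mod 13)

h(a3, a1) = 12
h(h(a3, a1), a5) = 6
h(h(h(a3, a1), a5), a6) = 11
h(a2, a4) = 0
h(h(h(h(a3, a1), a5), a6), h(a2, a4)) = 11


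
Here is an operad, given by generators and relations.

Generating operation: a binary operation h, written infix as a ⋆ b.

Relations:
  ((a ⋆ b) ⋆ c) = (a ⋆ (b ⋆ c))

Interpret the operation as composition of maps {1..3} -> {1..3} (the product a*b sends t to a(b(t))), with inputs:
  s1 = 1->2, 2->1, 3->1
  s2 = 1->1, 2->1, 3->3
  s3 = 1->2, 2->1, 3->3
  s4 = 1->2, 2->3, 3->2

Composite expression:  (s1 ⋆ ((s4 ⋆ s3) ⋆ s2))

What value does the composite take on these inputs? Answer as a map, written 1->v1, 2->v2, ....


(s4 ⋆ s3) = 1->3, 2->2, 3->2
((s4 ⋆ s3) ⋆ s2) = 1->3, 2->3, 3->2
(s1 ⋆ ((s4 ⋆ s3) ⋆ s2)) = 1->1, 2->1, 3->1

1->1, 2->1, 3->1


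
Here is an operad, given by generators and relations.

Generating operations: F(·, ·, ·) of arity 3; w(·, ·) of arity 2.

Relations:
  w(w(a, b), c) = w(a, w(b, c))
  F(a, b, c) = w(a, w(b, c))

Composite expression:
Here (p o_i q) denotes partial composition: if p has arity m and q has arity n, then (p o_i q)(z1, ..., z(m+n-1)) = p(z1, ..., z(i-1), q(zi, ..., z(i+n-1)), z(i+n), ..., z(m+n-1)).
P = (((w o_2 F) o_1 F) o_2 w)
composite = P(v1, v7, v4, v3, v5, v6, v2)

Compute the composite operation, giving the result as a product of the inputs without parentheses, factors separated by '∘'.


The w-tree's shape is irrelevant; the v-reading-order decides.
w(v7, v4) reduces to v7 ∘ v4
F(v1, w(v7, v4), v3) reduces to v1 ∘ v7 ∘ v4 ∘ v3
F(v5, v6, v2) reduces to v5 ∘ v6 ∘ v2
w(F(v1, w(v7, v4), v3), F(v5, v6, v2)) reduces to v1 ∘ v7 ∘ v4 ∘ v3 ∘ v5 ∘ v6 ∘ v2

v1 ∘ v7 ∘ v4 ∘ v3 ∘ v5 ∘ v6 ∘ v2


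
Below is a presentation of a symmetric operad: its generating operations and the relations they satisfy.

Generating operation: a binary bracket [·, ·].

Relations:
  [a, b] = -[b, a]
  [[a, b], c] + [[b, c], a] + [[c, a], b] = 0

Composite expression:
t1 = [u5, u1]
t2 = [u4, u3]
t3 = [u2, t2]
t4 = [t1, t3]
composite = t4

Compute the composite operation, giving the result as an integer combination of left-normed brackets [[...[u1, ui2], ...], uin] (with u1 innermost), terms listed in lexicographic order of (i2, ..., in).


[[[[u1, u5], u2], u3], u4] - [[[[u1, u5], u2], u4], u3] - [[[[u1, u5], u3], u4], u2] + [[[[u1, u5], u4], u3], u2]

Expand each bracket as ab - ba; the u1-initial words give the coefficients.
Composite bracket: [[u5, u1], [u2, [u4, u3]]]
The bracket unfolds into 16 signed words via [a, b] = ab - ba (2^4 = 16).
Keep just the words that open with u1:
  sign of u1u5u2u3u4 is +1, so it contributes +[[[[u1, u5], u2], u3], u4]
  sign of u1u5u2u4u3 is -1, so it contributes -[[[[u1, u5], u2], u4], u3]
  sign of u1u5u3u4u2 is -1, so it contributes -[[[[u1, u5], u3], u4], u2]
  sign of u1u5u4u3u2 is +1, so it contributes +[[[[u1, u5], u4], u3], u2]


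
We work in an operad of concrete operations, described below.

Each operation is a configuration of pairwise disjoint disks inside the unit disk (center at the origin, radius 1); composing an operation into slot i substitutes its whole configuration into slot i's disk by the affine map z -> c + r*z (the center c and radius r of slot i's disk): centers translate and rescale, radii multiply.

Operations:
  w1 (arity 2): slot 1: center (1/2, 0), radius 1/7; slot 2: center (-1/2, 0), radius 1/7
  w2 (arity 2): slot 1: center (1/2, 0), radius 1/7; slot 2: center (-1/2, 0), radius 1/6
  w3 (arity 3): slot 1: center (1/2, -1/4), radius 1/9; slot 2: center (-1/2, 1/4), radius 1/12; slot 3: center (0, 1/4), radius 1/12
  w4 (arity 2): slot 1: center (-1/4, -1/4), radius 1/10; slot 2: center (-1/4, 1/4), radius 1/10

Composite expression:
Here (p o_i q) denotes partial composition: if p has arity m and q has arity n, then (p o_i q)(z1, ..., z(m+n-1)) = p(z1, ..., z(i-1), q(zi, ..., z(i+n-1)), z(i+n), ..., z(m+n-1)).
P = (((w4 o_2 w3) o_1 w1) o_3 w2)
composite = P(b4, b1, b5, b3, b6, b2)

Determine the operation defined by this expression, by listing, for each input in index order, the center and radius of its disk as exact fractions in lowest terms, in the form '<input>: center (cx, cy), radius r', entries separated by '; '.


Each b-disk chains the slot maps above it in w4; radii multiply.
input b4: applying the 2 nested substitutions gives center (-1/5, -1/4), radius 1/70
input b1: applying the 2 nested substitutions gives center (-3/10, -1/4), radius 1/70
input b5: applying the 3 nested substitutions gives center (-7/36, 9/40), radius 1/630
input b3: applying the 3 nested substitutions gives center (-37/180, 9/40), radius 1/540
input b6: applying the 2 nested substitutions gives center (-3/10, 11/40), radius 1/120
input b2: applying the 2 nested substitutions gives center (-1/4, 11/40), radius 1/120

b1: center (-3/10, -1/4), radius 1/70; b2: center (-1/4, 11/40), radius 1/120; b3: center (-37/180, 9/40), radius 1/540; b4: center (-1/5, -1/4), radius 1/70; b5: center (-7/36, 9/40), radius 1/630; b6: center (-3/10, 11/40), radius 1/120


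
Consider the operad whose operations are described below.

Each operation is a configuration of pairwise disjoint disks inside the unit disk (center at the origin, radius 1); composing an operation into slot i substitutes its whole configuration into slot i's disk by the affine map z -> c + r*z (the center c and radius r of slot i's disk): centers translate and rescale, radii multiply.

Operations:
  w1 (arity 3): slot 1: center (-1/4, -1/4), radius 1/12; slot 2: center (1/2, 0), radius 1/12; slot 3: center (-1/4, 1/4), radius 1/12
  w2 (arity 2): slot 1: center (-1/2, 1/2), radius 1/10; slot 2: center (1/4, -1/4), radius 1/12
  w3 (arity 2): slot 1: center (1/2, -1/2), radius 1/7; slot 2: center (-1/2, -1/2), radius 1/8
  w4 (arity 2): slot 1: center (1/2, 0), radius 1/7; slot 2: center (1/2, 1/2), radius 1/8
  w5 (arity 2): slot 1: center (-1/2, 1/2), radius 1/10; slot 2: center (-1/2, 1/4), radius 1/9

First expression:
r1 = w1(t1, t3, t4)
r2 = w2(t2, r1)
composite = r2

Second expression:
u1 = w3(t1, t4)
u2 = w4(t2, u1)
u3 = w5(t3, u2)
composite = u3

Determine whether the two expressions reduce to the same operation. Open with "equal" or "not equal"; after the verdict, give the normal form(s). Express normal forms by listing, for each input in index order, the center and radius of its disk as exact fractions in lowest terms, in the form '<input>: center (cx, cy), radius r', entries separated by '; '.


The first expression, normalized: t1: center (11/48, -13/48), radius 1/144; t2: center (-1/2, 1/2), radius 1/10; t3: center (7/24, -1/4), radius 1/144; t4: center (11/48, -11/48), radius 1/144
The second expression, normalized: t1: center (-7/16, 43/144), radius 1/504; t2: center (-4/9, 1/4), radius 1/63; t3: center (-1/2, 1/2), radius 1/10; t4: center (-65/144, 43/144), radius 1/576
Distinct normal forms: not equal.

not equal — first t1: center (11/48, -13/48), radius 1/144; t2: center (-1/2, 1/2), radius 1/10; t3: center (7/24, -1/4), radius 1/144; t4: center (11/48, -11/48), radius 1/144, second t1: center (-7/16, 43/144), radius 1/504; t2: center (-4/9, 1/4), radius 1/63; t3: center (-1/2, 1/2), radius 1/10; t4: center (-65/144, 43/144), radius 1/576


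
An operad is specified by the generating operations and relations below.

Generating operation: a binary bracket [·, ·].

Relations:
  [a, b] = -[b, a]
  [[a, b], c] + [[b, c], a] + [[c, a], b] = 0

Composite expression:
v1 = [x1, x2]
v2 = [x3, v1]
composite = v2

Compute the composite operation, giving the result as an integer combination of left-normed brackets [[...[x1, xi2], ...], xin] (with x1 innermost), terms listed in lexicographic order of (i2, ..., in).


-[[x1, x2], x3]


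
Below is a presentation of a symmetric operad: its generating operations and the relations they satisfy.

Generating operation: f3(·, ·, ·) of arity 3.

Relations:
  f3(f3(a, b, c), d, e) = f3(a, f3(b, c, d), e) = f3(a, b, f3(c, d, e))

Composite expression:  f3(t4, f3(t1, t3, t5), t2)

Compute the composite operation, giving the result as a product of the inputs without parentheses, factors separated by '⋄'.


t4 ⋄ t1 ⋄ t3 ⋄ t5 ⋄ t2


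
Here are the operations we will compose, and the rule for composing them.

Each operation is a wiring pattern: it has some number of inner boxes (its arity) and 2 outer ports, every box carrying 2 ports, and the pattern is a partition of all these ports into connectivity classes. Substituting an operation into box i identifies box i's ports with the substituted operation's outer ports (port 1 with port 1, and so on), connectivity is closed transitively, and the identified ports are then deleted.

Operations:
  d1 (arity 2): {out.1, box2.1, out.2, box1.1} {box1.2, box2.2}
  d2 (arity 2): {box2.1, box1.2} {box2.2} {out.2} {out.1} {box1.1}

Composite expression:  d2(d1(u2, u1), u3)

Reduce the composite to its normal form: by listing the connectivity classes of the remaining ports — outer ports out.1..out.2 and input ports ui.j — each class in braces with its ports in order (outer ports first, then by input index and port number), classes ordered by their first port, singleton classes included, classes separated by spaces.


Treat the ports identified at d2 as solder joints: merge, then drop.
d1 over (u2, u1) gives {out.1, out.2, u1.1, u2.1} {u1.2, u2.2}, out.j being that stage's outer ports
d2 over (u2, u1, u3) gives {out.1} {out.2} {u1.1, u2.1, u3.1} {u1.2, u2.2} {u3.2}, out.j being that stage's outer ports

{out.1} {out.2} {u1.1, u2.1, u3.1} {u1.2, u2.2} {u3.2}


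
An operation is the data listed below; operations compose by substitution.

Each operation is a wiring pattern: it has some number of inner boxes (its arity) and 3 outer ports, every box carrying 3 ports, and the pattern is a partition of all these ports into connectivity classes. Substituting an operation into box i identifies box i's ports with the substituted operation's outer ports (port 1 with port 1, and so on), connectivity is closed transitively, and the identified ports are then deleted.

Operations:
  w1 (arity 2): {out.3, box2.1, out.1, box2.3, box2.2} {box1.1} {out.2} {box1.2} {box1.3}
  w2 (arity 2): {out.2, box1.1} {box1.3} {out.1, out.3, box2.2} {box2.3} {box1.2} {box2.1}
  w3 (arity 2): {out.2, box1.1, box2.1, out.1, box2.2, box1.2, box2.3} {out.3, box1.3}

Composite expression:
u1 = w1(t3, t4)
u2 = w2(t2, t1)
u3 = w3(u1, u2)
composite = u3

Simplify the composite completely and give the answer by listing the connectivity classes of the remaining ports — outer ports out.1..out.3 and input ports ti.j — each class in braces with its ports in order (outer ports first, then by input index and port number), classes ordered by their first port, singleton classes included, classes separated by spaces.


Reachability decides: close wires over w3-identified ports.
after w1, the pattern on (t3, t4) reads {out.1, out.3, t4.1, t4.2, t4.3} {out.2} {t3.1} {t3.2} {t3.3} (out.j = its outer ports)
after w2, the pattern on (t2, t1) reads {out.1, out.3, t1.2} {out.2, t2.1} {t1.1} {t1.3} {t2.2} {t2.3} (out.j = its outer ports)
after w3, the pattern on (t3, t4, t2, t1) reads {out.1, out.2, out.3, t1.2, t2.1, t4.1, t4.2, t4.3} {t1.1} {t1.3} {t2.2} {t2.3} {t3.1} {t3.2} {t3.3} (out.j = its outer ports)

{out.1, out.2, out.3, t1.2, t2.1, t4.1, t4.2, t4.3} {t1.1} {t1.3} {t2.2} {t2.3} {t3.1} {t3.2} {t3.3}


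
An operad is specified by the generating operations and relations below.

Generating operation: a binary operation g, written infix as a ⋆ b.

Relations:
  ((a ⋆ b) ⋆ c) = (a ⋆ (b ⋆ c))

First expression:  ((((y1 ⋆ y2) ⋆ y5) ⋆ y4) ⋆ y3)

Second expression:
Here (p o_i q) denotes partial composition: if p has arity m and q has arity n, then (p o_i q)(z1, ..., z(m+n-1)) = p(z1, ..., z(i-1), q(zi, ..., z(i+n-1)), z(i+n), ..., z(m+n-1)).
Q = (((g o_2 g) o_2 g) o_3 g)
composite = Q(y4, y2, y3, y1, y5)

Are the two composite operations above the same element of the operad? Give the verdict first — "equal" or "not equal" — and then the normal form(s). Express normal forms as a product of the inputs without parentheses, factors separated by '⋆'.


not equal; the first gives y1 ⋆ y2 ⋆ y5 ⋆ y4 ⋆ y3 and the second y4 ⋆ y2 ⋆ y3 ⋆ y1 ⋆ y5


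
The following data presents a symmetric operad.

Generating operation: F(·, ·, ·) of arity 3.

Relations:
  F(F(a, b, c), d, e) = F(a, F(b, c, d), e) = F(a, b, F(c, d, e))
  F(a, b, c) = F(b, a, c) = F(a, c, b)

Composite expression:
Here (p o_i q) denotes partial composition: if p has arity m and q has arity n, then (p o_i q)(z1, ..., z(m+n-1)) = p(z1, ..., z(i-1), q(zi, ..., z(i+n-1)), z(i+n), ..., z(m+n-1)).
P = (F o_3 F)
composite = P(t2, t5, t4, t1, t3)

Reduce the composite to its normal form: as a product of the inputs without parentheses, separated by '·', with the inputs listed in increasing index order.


t1 · t2 · t3 · t4 · t5

Key point: F commutes, so take the t-inputs in any fixed order.
F(t4, t1, t3) collapses to t4 · t1 · t3
F(t2, t5, F(t4, t1, t3)) collapses to t2 · t5 · t4 · t1 · t3
rearranged into index order: t1 · t2 · t3 · t4 · t5


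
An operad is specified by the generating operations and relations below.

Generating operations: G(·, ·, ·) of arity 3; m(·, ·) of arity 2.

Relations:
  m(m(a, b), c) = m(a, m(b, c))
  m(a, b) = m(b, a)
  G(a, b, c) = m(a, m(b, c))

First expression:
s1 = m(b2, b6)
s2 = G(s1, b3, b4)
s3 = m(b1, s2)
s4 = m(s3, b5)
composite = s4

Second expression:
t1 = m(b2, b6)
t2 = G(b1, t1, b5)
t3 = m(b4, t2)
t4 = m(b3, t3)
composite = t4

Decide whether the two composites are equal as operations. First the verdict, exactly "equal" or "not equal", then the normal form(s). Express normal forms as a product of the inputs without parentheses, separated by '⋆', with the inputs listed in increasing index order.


The first expression, normalized: b1 ⋆ b2 ⋆ b3 ⋆ b4 ⋆ b5 ⋆ b6
The second expression, normalized: b1 ⋆ b2 ⋆ b3 ⋆ b4 ⋆ b5 ⋆ b6
The normal forms match — equal.

equal — both sides give b1 ⋆ b2 ⋆ b3 ⋆ b4 ⋆ b5 ⋆ b6


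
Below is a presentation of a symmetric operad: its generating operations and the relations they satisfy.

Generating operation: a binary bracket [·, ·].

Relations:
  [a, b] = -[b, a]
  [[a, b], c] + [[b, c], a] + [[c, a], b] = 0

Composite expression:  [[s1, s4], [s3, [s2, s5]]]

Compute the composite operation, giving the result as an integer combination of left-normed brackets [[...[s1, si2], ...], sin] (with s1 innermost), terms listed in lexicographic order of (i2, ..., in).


Left-normed coefficients sit on the s1-initial expansion words.
Composite bracket: [[s1, s4], [s3, [s2, s5]]]
The bracket unfolds into 16 signed words via [a, b] = ab - ba (2^4 = 16).
Coefficients come from the s1-initial words:
  s1s4s2s5s3 (sign -1) contributes -[[[[s1, s4], s2], s5], s3]
  s1s4s3s2s5 (sign +1) contributes +[[[[s1, s4], s3], s2], s5]
  s1s4s3s5s2 (sign -1) contributes -[[[[s1, s4], s3], s5], s2]
  s1s4s5s2s3 (sign +1) contributes +[[[[s1, s4], s5], s2], s3]

-[[[[s1, s4], s2], s5], s3] + [[[[s1, s4], s3], s2], s5] - [[[[s1, s4], s3], s5], s2] + [[[[s1, s4], s5], s2], s3]


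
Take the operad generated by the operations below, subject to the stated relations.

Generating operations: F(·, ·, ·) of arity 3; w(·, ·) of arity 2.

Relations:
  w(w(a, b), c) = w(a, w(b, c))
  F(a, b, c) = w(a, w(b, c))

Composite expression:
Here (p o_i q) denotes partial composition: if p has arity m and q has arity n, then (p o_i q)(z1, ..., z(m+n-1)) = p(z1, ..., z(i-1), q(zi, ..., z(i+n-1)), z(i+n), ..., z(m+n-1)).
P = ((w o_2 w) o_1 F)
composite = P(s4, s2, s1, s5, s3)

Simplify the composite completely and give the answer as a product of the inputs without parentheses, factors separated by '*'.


s4 * s2 * s1 * s5 * s3

Associativity of w dissolves the nesting; only the s-input order survives.
F(s4, s2, s1) linearizes to s4 * s2 * s1
w(s5, s3) linearizes to s5 * s3
w(F(s4, s2, s1), w(s5, s3)) linearizes to s4 * s2 * s1 * s5 * s3


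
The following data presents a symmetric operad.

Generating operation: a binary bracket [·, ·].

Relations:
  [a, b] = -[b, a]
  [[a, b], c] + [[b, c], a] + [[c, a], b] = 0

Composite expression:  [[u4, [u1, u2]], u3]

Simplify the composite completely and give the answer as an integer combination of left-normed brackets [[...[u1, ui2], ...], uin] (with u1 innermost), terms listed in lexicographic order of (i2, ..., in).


-[[[u1, u2], u4], u3]

Left-normed coefficients sit on the u1-initial expansion words.
Composite bracket: [[u4, [u1, u2]], u3]
The bracket unfolds into 8 signed words via [a, b] = ab - ba (2^3 = 8).
Only words starting with u1 matter:
  u1u2u4u3 (sign -1) contributes -[[[u1, u2], u4], u3]


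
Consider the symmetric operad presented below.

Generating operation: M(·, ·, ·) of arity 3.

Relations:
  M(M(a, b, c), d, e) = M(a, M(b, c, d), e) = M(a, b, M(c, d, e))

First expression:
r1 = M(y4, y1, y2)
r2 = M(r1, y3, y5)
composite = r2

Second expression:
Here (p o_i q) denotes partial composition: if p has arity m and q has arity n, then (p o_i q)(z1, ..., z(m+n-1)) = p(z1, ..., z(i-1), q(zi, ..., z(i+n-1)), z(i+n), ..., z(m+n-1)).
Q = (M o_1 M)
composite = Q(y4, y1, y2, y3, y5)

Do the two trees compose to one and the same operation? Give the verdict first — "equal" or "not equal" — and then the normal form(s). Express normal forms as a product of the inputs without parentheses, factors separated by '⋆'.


equal; the common form is y4 ⋆ y1 ⋆ y2 ⋆ y3 ⋆ y5

The first composite normalizes to y4 ⋆ y1 ⋆ y2 ⋆ y3 ⋆ y5
The second composite normalizes to y4 ⋆ y1 ⋆ y2 ⋆ y3 ⋆ y5
Identical normal forms: equal.


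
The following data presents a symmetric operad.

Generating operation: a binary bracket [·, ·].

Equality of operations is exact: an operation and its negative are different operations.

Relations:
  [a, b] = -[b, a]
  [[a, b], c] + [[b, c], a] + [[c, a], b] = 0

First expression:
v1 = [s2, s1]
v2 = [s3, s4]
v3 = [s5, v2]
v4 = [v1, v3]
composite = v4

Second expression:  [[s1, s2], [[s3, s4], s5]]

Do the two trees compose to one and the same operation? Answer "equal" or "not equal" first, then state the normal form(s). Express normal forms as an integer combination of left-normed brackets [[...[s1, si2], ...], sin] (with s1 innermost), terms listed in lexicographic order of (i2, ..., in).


equal — both sides give [[[[s1, s2], s3], s4], s5] - [[[[s1, s2], s4], s3], s5] - [[[[s1, s2], s5], s3], s4] + [[[[s1, s2], s5], s4], s3]

The first expression reduces to [[[[s1, s2], s3], s4], s5] - [[[[s1, s2], s4], s3], s5] - [[[[s1, s2], s5], s3], s4] + [[[[s1, s2], s5], s4], s3]
The second expression reduces to [[[[s1, s2], s3], s4], s5] - [[[[s1, s2], s4], s3], s5] - [[[[s1, s2], s5], s3], s4] + [[[[s1, s2], s5], s4], s3]
Identical normal forms: equal.


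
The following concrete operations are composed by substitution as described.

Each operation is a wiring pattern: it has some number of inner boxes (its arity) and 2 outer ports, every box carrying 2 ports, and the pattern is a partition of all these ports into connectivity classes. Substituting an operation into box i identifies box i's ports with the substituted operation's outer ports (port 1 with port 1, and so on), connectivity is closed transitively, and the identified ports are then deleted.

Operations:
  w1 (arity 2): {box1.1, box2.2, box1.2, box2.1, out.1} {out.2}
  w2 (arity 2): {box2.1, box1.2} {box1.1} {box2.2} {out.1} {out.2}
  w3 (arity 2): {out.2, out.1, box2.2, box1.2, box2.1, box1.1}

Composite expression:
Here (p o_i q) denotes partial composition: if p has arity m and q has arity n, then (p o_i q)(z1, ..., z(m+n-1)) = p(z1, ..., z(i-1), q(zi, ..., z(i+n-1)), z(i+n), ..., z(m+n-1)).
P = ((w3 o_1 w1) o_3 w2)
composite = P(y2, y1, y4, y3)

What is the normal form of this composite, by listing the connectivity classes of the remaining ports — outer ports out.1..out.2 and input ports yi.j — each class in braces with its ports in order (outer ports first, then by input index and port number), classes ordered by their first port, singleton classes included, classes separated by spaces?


{out.1, out.2, y1.1, y1.2, y2.1, y2.2} {y3.1, y4.2} {y3.2} {y4.1}

Reachability decides: close wires over w3-identified ports.
after w1, the pattern on (y2, y1) reads {out.1, y1.1, y1.2, y2.1, y2.2} {out.2} (out.j = its outer ports)
after w2, the pattern on (y4, y3) reads {out.1} {out.2} {y3.1, y4.2} {y3.2} {y4.1} (out.j = its outer ports)
after w3, the pattern on (y2, y1, y4, y3) reads {out.1, out.2, y1.1, y1.2, y2.1, y2.2} {y3.1, y4.2} {y3.2} {y4.1} (out.j = its outer ports)


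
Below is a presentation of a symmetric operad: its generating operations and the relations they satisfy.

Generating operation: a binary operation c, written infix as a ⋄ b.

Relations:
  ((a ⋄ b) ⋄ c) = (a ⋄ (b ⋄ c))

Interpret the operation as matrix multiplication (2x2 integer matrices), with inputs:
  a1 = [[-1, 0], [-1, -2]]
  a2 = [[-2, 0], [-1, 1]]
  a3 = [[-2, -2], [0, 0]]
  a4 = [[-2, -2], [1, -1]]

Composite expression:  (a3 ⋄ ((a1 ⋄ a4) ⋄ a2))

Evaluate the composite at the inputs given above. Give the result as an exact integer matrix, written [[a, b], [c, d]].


(a1 ⋄ a4) = [[2, 2], [0, 4]]
((a1 ⋄ a4) ⋄ a2) = [[-6, 2], [-4, 4]]
(a3 ⋄ ((a1 ⋄ a4) ⋄ a2)) = [[20, -12], [0, 0]]

[[20, -12], [0, 0]]


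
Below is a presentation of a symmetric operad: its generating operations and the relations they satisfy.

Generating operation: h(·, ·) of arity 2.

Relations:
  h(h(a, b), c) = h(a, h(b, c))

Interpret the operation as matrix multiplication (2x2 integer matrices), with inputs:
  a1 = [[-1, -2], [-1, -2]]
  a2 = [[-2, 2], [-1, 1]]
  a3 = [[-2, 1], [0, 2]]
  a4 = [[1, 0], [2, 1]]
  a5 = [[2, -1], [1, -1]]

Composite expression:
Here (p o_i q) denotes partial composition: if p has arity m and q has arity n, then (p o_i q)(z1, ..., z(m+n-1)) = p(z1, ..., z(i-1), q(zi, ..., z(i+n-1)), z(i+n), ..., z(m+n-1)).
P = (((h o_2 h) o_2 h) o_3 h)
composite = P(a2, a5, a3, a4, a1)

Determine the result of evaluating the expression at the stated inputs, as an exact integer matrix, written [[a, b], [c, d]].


h(a3, a4) = [[0, 1], [4, 2]]
h(a5, h(a3, a4)) = [[-4, 0], [-4, -1]]
h(h(a5, h(a3, a4)), a1) = [[4, 8], [5, 10]]
h(a2, h(h(a5, h(a3, a4)), a1)) = [[2, 4], [1, 2]]

[[2, 4], [1, 2]]


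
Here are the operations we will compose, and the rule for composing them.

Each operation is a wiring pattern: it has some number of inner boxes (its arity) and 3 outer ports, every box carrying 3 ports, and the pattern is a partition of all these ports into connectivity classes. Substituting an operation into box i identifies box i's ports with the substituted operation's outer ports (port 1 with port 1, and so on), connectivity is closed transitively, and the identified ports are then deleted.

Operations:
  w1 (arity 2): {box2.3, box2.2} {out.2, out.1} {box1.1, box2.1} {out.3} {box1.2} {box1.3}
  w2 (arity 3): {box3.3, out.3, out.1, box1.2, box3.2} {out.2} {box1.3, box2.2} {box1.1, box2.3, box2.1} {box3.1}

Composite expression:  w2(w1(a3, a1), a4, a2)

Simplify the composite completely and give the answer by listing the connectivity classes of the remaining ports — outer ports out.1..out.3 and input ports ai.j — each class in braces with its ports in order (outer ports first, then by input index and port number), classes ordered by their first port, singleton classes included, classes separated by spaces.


{out.1, out.3, a2.2, a2.3, a4.1, a4.3} {out.2} {a1.1, a3.1} {a1.2, a1.3} {a2.1} {a3.2} {a3.3} {a4.2}

After gluing at w2, chains via deleted ports link the a-ports.
after w1, the pattern on (a3, a1) reads {out.1, out.2} {out.3} {a1.1, a3.1} {a1.2, a1.3} {a3.2} {a3.3} (out.j = its outer ports)
after w2, the pattern on (a3, a1, a4, a2) reads {out.1, out.3, a2.2, a2.3, a4.1, a4.3} {out.2} {a1.1, a3.1} {a1.2, a1.3} {a2.1} {a3.2} {a3.3} {a4.2} (out.j = its outer ports)


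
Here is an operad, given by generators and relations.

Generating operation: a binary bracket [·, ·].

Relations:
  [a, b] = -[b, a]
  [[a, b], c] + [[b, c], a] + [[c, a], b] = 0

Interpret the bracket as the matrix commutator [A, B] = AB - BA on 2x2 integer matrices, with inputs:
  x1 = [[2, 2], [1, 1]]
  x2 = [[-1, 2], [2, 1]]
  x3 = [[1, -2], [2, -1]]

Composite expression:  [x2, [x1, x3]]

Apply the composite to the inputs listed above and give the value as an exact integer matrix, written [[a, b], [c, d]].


[[12, -12], [24, -12]]

[x1, x3] = [[6, -6], [0, -6]]
[x2, [x1, x3]] = [[12, -12], [24, -12]]


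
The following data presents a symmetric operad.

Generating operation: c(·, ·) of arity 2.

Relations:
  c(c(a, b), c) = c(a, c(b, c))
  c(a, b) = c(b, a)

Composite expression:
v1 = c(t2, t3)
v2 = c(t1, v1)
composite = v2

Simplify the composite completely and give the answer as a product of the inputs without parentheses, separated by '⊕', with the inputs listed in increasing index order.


t1 ⊕ t2 ⊕ t3

Reordering under c is free, so list the t-inputs canonically.
c(t2, t3) collapses to t2 ⊕ t3
c(t1, c(t2, t3)) collapses to t1 ⊕ t2 ⊕ t3
rearranged into index order: t1 ⊕ t2 ⊕ t3


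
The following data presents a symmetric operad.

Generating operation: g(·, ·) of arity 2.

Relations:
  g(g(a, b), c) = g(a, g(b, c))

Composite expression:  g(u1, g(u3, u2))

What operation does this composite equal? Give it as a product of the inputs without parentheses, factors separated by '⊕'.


All parenthesizations of g agree; list the u-inputs left to right.
g(u3, u2) unparenthesizes to u3 ⊕ u2
g(u1, g(u3, u2)) unparenthesizes to u1 ⊕ u3 ⊕ u2

u1 ⊕ u3 ⊕ u2


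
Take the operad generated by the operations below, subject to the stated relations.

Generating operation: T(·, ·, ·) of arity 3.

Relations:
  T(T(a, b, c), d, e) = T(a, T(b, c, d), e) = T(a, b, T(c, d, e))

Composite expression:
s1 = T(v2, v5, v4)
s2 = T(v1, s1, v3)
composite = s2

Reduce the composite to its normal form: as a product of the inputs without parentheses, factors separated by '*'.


v1 * v2 * v5 * v4 * v3

Under associativity of T, the answer is the v's in reading order.
T(v2, v5, v4) linearizes to v2 * v5 * v4
T(v1, T(v2, v5, v4), v3) linearizes to v1 * v2 * v5 * v4 * v3


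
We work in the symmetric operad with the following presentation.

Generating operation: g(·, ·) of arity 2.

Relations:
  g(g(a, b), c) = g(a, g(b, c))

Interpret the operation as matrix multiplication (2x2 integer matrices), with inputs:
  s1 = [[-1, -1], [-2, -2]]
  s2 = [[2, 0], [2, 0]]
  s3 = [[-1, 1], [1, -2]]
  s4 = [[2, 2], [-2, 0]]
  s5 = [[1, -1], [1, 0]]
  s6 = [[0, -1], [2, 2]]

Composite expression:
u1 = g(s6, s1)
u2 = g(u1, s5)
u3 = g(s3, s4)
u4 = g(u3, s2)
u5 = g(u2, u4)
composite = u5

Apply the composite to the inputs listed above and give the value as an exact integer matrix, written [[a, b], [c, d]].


g(s6, s1) = [[2, 2], [-6, -6]]
g(g(s6, s1), s5) = [[4, -2], [-12, 6]]
g(s3, s4) = [[-4, -2], [6, 2]]
g(g(s3, s4), s2) = [[-12, 0], [16, 0]]
g(g(g(s6, s1), s5), g(g(s3, s4), s2)) = [[-80, 0], [240, 0]]

[[-80, 0], [240, 0]]
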